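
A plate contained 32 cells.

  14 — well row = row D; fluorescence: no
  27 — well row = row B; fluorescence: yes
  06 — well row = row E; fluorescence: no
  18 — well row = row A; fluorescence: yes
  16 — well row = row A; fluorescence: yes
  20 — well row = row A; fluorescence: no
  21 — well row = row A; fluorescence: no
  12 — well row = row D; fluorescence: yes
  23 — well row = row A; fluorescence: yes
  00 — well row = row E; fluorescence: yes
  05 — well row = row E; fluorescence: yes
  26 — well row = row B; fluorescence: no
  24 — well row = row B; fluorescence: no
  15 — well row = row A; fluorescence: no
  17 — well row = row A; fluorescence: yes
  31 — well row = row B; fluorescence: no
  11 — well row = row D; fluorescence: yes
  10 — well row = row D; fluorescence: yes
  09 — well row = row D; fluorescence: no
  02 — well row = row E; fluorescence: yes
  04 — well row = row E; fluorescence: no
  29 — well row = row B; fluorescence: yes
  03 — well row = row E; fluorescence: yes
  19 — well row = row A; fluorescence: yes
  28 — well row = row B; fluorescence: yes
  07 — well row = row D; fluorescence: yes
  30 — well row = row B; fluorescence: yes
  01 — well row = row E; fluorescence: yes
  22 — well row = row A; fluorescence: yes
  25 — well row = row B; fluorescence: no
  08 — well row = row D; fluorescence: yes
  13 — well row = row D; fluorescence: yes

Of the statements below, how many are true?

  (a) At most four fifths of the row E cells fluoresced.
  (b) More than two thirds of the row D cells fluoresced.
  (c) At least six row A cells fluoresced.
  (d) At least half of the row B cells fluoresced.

4

(a) row E: |A| = 7, |A ∩ B| = 5; needs |A ∩ B| / |A| ≤ 4/5 — true.
(b) row D: |A| = 8, |A ∩ B| = 6; needs |A ∩ B| / |A| > 2/3 — true.
(c) row A: |A| = 9, |A ∩ B| = 6; needs |A ∩ B| ≥ 6 — true.
(d) row B: |A| = 8, |A ∩ B| = 4; needs |A ∩ B| ≥ |A ∖ B| — true.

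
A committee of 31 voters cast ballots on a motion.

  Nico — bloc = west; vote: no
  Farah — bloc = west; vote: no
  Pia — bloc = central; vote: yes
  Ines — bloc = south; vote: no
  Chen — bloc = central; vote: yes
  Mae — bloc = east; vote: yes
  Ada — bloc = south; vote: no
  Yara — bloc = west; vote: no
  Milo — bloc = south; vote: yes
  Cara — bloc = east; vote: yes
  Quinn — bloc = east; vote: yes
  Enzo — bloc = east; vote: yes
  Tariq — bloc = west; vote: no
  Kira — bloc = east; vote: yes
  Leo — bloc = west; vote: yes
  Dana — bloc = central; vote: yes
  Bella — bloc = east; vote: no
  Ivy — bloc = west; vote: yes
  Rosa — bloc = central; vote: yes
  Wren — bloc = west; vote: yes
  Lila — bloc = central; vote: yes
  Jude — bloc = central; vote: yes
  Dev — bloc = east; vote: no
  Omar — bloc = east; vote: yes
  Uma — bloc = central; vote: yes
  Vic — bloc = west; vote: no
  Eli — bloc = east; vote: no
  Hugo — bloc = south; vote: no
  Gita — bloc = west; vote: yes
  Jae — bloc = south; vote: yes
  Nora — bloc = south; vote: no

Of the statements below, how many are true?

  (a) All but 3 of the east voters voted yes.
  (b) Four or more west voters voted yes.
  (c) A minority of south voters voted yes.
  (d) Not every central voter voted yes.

(a) east: |A| = 9, |A ∩ B| = 6; needs |A ∖ B| = 3 — true.
(b) west: |A| = 9, |A ∩ B| = 4; needs |A ∩ B| ≥ 4 — true.
(c) south: |A| = 6, |A ∩ B| = 2; needs |A ∩ B| < |A ∖ B| — true.
(d) central: |A| = 7, |A ∩ B| = 7; needs A ⊄ B (|A ∖ B| ≥ 1) — false.

3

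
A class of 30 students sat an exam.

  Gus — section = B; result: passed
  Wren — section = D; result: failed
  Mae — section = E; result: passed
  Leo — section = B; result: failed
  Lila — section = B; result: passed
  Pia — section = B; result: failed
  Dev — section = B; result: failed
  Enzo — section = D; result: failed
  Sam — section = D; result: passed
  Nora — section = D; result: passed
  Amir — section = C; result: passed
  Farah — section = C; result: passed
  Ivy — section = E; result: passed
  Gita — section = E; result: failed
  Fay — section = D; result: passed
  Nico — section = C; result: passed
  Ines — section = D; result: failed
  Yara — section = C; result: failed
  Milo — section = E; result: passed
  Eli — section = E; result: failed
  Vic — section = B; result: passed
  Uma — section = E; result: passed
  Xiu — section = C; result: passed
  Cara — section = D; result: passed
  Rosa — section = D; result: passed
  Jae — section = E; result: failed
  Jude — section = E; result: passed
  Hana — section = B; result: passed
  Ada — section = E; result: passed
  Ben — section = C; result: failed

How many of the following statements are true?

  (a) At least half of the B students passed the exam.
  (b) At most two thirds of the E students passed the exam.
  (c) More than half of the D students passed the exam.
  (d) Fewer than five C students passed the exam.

(a) B: |A| = 7, |A ∩ B| = 4; needs |A ∩ B| ≥ |A ∖ B| — true.
(b) E: |A| = 9, |A ∩ B| = 6; needs |A ∩ B| / |A| ≤ 2/3 — true.
(c) D: |A| = 8, |A ∩ B| = 5; needs |A ∩ B| > |A ∖ B| — true.
(d) C: |A| = 6, |A ∩ B| = 4; needs |A ∩ B| < 5 — true.

4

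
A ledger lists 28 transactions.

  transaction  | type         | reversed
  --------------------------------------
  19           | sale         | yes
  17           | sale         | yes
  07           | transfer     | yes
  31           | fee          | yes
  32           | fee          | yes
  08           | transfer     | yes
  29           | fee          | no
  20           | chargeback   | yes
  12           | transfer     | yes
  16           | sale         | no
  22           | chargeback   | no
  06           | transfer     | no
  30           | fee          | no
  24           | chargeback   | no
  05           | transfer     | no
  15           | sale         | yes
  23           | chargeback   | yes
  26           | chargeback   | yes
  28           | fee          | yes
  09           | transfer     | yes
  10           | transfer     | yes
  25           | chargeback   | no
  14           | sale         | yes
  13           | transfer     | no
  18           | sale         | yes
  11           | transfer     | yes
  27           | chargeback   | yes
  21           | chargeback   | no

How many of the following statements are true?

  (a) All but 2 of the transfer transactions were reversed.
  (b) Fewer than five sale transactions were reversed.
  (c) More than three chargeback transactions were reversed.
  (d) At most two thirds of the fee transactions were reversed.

(a) transfer: |A| = 9, |A ∩ B| = 6; needs |A ∖ B| = 2 — false.
(b) sale: |A| = 6, |A ∩ B| = 5; needs |A ∩ B| < 5 — false.
(c) chargeback: |A| = 8, |A ∩ B| = 4; needs |A ∩ B| > 3 — true.
(d) fee: |A| = 5, |A ∩ B| = 3; needs |A ∩ B| / |A| ≤ 2/3 — true.

2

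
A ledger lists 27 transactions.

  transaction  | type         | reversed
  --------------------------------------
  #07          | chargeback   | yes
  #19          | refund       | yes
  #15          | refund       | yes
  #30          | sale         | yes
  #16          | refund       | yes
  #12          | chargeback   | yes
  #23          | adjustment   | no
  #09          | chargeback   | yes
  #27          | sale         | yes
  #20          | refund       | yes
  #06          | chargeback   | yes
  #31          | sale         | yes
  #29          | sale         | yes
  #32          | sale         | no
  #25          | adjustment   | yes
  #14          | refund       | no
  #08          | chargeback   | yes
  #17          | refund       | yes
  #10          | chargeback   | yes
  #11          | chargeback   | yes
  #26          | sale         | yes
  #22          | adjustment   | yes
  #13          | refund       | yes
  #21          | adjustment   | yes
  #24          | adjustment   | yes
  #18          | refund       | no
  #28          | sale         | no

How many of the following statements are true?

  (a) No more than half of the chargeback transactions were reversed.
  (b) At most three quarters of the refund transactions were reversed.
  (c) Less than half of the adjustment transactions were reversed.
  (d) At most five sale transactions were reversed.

2

(a) chargeback: |A| = 7, |A ∩ B| = 7; needs |A ∩ B| ≤ |A ∖ B| — false.
(b) refund: |A| = 8, |A ∩ B| = 6; needs |A ∩ B| / |A| ≤ 3/4 — true.
(c) adjustment: |A| = 5, |A ∩ B| = 4; needs |A ∩ B| < |A ∖ B| — false.
(d) sale: |A| = 7, |A ∩ B| = 5; needs |A ∩ B| ≤ 5 — true.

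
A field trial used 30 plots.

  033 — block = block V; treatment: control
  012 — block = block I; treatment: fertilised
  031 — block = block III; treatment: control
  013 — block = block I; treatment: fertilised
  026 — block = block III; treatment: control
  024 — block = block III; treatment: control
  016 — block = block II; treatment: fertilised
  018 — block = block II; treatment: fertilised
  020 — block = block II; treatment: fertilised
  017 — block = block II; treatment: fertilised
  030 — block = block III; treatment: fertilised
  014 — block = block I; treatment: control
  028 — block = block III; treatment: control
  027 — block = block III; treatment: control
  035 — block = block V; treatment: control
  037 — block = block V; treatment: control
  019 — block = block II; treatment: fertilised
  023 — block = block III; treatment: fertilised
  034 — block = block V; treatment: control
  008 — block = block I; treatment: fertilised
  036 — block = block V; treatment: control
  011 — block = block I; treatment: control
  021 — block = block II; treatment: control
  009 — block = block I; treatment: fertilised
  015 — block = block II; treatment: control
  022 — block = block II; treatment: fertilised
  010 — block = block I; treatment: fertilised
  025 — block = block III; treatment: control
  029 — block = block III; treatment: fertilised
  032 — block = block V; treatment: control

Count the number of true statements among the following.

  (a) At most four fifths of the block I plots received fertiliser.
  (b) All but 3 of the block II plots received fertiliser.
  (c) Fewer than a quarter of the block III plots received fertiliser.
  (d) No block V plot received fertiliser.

(a) block I: |A| = 7, |A ∩ B| = 5; needs |A ∩ B| / |A| ≤ 4/5 — true.
(b) block II: |A| = 8, |A ∩ B| = 6; needs |A ∖ B| = 3 — false.
(c) block III: |A| = 9, |A ∩ B| = 3; needs |A ∩ B| / |A| < 1/4 — false.
(d) block V: |A| = 6, |A ∩ B| = 0; needs A ∩ B = ∅ (|A ∩ B| = 0) — true.

2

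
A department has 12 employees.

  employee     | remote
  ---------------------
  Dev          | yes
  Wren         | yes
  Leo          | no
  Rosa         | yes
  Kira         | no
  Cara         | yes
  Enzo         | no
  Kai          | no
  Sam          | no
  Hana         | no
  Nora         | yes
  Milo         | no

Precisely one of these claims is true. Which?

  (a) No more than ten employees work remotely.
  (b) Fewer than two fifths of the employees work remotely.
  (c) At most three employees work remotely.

(a)

|A| = 12, |A ∩ B| = 5, |A ∖ B| = 7.
(a) requires |A ∩ B| ≤ 10: true.
(b) requires |A ∩ B| / |A| < 2/5: false.
(c) requires |A ∩ B| ≤ 3: false.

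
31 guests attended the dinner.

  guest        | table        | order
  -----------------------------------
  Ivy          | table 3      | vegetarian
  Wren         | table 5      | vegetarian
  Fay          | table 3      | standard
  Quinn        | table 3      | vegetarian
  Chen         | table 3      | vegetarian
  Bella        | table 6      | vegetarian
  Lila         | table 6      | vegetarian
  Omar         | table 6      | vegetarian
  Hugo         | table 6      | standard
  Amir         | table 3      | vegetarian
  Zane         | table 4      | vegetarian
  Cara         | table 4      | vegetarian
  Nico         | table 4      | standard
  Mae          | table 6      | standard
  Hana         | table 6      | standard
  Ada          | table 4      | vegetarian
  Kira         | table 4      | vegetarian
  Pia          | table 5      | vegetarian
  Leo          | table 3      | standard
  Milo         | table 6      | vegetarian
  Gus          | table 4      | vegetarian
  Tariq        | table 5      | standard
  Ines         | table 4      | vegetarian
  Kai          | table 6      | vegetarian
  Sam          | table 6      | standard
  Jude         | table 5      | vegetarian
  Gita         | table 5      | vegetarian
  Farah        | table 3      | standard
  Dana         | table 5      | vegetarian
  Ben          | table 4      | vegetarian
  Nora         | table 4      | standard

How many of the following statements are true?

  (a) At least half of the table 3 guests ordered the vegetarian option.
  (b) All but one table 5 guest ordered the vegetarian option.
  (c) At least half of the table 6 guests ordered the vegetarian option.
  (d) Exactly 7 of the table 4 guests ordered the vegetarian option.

(a) table 3: |A| = 7, |A ∩ B| = 4; needs |A ∩ B| ≥ |A ∖ B| — true.
(b) table 5: |A| = 6, |A ∩ B| = 5; needs |A ∖ B| = 1 — true.
(c) table 6: |A| = 9, |A ∩ B| = 5; needs |A ∩ B| ≥ |A ∖ B| — true.
(d) table 4: |A| = 9, |A ∩ B| = 7; needs |A ∩ B| = 7 — true.

4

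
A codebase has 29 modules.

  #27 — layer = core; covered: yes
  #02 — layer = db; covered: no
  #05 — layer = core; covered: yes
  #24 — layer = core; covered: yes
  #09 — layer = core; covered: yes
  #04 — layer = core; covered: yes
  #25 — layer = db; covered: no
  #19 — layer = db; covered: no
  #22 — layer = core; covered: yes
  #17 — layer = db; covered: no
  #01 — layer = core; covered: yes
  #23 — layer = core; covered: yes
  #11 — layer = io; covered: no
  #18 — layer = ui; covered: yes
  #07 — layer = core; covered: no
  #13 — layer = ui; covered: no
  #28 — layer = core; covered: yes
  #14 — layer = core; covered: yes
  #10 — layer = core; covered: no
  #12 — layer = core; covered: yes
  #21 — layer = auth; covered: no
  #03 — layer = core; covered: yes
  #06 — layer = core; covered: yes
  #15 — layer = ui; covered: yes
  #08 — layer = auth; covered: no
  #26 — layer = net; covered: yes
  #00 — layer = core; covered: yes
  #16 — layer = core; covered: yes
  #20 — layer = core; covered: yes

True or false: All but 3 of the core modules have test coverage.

The determiner here denotes the relation: |A ∖ B| = 3.
|A| = 18, |A ∩ B| = 16, |A ∖ B| = 2.
|A ∖ B| = 2, so the statement is false.

False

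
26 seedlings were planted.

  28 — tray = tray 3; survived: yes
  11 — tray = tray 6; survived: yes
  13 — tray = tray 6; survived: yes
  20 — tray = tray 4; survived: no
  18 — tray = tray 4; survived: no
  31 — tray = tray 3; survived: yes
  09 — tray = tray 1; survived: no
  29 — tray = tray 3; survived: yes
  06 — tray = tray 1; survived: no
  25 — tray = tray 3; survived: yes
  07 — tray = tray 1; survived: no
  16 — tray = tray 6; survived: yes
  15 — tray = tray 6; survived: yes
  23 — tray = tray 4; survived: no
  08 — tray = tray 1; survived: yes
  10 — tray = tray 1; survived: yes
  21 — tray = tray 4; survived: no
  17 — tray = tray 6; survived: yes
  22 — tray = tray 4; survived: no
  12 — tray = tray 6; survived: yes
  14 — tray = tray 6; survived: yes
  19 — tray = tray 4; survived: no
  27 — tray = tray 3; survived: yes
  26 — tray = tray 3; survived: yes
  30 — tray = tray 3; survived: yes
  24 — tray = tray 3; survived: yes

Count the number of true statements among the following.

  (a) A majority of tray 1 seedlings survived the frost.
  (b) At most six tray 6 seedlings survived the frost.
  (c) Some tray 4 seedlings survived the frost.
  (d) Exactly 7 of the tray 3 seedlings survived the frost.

0

(a) tray 1: |A| = 5, |A ∩ B| = 2; needs |A ∩ B| > |A ∖ B| — false.
(b) tray 6: |A| = 7, |A ∩ B| = 7; needs |A ∩ B| ≤ 6 — false.
(c) tray 4: |A| = 6, |A ∩ B| = 0; needs A ∩ B ≠ ∅ (|A ∩ B| ≥ 1) — false.
(d) tray 3: |A| = 8, |A ∩ B| = 8; needs |A ∩ B| = 7 — false.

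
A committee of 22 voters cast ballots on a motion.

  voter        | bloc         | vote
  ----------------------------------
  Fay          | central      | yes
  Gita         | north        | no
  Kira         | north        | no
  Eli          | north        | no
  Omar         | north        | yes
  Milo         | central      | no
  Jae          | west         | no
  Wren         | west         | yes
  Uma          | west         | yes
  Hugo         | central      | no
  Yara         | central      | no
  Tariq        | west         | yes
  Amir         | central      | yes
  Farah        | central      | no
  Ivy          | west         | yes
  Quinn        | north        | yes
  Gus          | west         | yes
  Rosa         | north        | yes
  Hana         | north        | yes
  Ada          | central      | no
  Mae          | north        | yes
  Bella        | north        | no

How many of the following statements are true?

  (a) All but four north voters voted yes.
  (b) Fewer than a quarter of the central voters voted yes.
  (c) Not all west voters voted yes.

2

(a) north: |A| = 9, |A ∩ B| = 5; needs |A ∖ B| = 4 — true.
(b) central: |A| = 7, |A ∩ B| = 2; needs |A ∩ B| / |A| < 1/4 — false.
(c) west: |A| = 6, |A ∩ B| = 5; needs A ⊄ B (|A ∖ B| ≥ 1) — true.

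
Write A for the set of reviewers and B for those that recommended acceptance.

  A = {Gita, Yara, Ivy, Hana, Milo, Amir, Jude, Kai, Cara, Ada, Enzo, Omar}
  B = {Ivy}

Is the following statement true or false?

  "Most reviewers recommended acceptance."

False

Truth condition: |A ∩ B| > |A ∖ B|.
A (the restrictor) = {Gita, Yara, Ivy, Hana, Milo, Amir, Jude, Kai, Cara, Ada, Enzo, Omar}, |A| = 12.
A ∩ B = {Ivy}, so |A ∩ B| = 1.
A ∖ B = {Gita, Yara, Hana, Milo, Amir, Jude, Kai, Cara, Ada, Enzo, Omar}, so |A ∖ B| = 11.
1 < 11, so the statement is false.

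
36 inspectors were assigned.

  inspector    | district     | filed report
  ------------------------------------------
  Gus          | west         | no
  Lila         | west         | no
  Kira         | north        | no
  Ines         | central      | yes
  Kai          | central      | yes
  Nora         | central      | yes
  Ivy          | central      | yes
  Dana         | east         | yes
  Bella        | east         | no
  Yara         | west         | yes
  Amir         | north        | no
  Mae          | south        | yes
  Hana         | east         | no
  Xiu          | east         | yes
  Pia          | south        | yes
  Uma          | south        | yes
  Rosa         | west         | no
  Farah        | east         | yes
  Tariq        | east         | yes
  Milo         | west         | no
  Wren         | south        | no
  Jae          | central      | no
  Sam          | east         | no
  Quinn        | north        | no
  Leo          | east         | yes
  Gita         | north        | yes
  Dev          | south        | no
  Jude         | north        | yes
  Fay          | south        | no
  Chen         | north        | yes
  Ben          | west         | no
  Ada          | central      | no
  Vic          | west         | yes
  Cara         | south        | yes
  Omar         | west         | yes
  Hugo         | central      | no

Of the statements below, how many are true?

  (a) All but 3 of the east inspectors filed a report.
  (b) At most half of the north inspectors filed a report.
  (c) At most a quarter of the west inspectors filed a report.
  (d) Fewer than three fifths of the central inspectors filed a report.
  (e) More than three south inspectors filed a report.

(a) east: |A| = 8, |A ∩ B| = 5; needs |A ∖ B| = 3 — true.
(b) north: |A| = 6, |A ∩ B| = 3; needs |A ∩ B| ≤ |A ∖ B| — true.
(c) west: |A| = 8, |A ∩ B| = 3; needs |A ∩ B| / |A| ≤ 1/4 — false.
(d) central: |A| = 7, |A ∩ B| = 4; needs |A ∩ B| / |A| < 3/5 — true.
(e) south: |A| = 7, |A ∩ B| = 4; needs |A ∩ B| > 3 — true.

4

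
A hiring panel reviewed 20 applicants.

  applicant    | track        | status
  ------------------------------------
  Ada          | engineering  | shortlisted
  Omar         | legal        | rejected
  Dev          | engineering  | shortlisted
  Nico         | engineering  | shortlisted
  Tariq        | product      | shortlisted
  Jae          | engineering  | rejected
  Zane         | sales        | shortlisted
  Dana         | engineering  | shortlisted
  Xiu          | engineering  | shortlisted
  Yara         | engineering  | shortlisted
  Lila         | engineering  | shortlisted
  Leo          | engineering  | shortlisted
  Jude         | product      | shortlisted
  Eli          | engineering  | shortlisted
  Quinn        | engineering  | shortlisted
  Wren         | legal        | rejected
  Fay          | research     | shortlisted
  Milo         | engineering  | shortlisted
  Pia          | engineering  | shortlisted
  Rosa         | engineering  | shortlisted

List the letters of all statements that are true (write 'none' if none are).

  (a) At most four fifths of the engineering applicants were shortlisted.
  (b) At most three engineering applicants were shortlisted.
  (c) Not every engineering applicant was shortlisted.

(c)

|A| = 14, |A ∩ B| = 13, |A ∖ B| = 1.
(a) |A ∩ B| / |A| ≤ 4/5: fails.
(b) |A ∩ B| ≤ 3: fails.
(c) A ⊄ B (|A ∖ B| ≥ 1): holds.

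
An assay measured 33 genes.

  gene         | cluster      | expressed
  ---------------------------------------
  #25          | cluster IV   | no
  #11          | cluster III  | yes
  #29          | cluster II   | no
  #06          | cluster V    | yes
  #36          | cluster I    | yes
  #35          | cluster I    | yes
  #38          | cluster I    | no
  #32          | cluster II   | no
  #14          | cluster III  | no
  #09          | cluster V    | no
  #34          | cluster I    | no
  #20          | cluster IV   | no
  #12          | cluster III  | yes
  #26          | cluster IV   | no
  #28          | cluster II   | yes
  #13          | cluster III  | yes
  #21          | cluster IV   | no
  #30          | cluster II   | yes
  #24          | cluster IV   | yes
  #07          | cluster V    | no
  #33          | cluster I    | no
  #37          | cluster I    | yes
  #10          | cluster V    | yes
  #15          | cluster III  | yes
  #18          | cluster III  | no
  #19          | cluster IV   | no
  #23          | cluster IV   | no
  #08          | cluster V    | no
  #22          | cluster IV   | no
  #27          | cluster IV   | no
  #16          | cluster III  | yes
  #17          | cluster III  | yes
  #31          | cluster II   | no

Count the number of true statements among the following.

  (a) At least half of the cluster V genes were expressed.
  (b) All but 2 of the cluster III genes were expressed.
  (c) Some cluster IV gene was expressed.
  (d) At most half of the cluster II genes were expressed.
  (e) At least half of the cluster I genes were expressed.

4

(a) cluster V: |A| = 5, |A ∩ B| = 2; needs |A ∩ B| ≥ |A ∖ B| — false.
(b) cluster III: |A| = 8, |A ∩ B| = 6; needs |A ∖ B| = 2 — true.
(c) cluster IV: |A| = 9, |A ∩ B| = 1; needs A ∩ B ≠ ∅ (|A ∩ B| ≥ 1) — true.
(d) cluster II: |A| = 5, |A ∩ B| = 2; needs |A ∩ B| ≤ |A ∖ B| — true.
(e) cluster I: |A| = 6, |A ∩ B| = 3; needs |A ∩ B| ≥ |A ∖ B| — true.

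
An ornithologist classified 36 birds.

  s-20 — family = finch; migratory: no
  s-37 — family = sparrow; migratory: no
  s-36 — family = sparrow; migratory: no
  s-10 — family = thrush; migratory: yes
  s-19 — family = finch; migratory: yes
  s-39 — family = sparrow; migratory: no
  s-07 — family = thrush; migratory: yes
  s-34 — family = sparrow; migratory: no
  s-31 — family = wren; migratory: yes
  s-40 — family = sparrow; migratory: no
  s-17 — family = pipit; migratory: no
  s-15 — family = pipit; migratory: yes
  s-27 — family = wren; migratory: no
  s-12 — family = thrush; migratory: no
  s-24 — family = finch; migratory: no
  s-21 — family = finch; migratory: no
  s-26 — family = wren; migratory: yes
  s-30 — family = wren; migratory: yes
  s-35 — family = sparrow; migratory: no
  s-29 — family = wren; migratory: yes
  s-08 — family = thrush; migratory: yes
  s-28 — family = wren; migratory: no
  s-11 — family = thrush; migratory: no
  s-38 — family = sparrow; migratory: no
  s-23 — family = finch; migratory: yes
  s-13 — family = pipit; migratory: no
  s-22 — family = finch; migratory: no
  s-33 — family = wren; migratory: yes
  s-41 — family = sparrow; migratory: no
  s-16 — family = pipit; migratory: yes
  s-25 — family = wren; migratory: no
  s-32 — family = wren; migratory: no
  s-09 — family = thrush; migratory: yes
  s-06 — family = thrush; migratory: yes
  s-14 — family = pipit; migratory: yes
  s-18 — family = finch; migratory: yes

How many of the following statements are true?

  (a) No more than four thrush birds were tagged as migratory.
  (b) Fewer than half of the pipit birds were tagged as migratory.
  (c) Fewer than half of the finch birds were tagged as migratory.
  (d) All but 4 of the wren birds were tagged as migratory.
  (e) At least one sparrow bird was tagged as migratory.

(a) thrush: |A| = 7, |A ∩ B| = 5; needs |A ∩ B| ≤ 4 — false.
(b) pipit: |A| = 5, |A ∩ B| = 3; needs |A ∩ B| < |A ∖ B| — false.
(c) finch: |A| = 7, |A ∩ B| = 3; needs |A ∩ B| < |A ∖ B| — true.
(d) wren: |A| = 9, |A ∩ B| = 5; needs |A ∖ B| = 4 — true.
(e) sparrow: |A| = 8, |A ∩ B| = 0; needs A ∩ B ≠ ∅ (|A ∩ B| ≥ 1) — false.

2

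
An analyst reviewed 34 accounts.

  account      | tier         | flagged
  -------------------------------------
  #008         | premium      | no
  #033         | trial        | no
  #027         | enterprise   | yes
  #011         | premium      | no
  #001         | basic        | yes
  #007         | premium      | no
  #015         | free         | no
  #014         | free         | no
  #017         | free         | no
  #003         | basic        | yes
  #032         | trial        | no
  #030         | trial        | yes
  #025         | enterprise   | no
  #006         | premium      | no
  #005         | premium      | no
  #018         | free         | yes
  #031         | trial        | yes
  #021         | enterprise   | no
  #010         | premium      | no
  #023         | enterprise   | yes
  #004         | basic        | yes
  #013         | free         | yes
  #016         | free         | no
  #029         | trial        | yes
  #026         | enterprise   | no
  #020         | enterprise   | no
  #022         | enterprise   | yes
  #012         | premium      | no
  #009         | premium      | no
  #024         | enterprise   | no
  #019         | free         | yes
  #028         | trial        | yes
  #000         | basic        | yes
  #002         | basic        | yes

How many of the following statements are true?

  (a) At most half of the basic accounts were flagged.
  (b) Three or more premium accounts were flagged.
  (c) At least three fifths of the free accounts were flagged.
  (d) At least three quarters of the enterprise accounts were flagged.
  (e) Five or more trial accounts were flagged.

0

(a) basic: |A| = 5, |A ∩ B| = 5; needs |A ∩ B| ≤ |A ∖ B| — false.
(b) premium: |A| = 8, |A ∩ B| = 0; needs |A ∩ B| ≥ 3 — false.
(c) free: |A| = 7, |A ∩ B| = 3; needs |A ∩ B| / |A| ≥ 3/5 — false.
(d) enterprise: |A| = 8, |A ∩ B| = 3; needs |A ∩ B| / |A| ≥ 3/4 — false.
(e) trial: |A| = 6, |A ∩ B| = 4; needs |A ∩ B| ≥ 5 — false.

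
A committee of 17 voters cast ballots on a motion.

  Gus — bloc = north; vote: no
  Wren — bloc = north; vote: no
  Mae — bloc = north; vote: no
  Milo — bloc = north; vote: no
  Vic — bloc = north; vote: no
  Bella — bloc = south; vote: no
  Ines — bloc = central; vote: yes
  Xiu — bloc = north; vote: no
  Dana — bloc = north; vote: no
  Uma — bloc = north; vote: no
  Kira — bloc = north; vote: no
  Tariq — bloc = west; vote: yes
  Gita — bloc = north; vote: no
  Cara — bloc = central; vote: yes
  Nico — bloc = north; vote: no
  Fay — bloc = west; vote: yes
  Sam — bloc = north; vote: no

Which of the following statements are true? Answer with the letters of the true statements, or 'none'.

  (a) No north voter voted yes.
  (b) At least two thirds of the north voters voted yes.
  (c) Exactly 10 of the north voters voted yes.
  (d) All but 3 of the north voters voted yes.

(a)

|A| = 12, |A ∩ B| = 0, |A ∖ B| = 12.
(a) A ∩ B = ∅ (|A ∩ B| = 0): holds.
(b) |A ∩ B| / |A| ≥ 2/3: fails.
(c) |A ∩ B| = 10: fails.
(d) |A ∖ B| = 3: fails.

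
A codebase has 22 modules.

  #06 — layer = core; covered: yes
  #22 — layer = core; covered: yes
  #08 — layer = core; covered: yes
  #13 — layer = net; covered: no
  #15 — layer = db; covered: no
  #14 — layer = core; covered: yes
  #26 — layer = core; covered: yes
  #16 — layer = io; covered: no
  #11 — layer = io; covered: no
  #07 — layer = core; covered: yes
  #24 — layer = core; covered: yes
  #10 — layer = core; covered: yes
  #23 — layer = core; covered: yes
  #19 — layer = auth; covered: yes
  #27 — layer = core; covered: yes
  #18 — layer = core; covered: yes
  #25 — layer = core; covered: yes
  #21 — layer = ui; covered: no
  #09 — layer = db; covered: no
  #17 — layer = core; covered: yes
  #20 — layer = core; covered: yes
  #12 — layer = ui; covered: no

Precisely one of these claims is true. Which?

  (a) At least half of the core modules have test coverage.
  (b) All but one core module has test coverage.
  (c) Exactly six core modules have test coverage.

|A| = 14, |A ∩ B| = 14, |A ∖ B| = 0.
(a) requires |A ∩ B| ≥ |A ∖ B|: true.
(b) requires |A ∖ B| = 1: false.
(c) requires |A ∩ B| = 6: false.

(a)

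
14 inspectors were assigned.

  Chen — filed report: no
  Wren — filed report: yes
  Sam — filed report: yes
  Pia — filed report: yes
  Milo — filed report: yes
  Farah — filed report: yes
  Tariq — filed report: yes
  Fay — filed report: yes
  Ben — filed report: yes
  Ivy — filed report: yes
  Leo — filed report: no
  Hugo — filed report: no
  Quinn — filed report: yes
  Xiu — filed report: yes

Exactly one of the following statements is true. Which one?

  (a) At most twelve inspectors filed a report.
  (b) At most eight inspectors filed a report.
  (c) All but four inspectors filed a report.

(a)

|A| = 14, |A ∩ B| = 11, |A ∖ B| = 3.
(a) requires |A ∩ B| ≤ 12: true.
(b) requires |A ∩ B| ≤ 8: false.
(c) requires |A ∖ B| = 4: false.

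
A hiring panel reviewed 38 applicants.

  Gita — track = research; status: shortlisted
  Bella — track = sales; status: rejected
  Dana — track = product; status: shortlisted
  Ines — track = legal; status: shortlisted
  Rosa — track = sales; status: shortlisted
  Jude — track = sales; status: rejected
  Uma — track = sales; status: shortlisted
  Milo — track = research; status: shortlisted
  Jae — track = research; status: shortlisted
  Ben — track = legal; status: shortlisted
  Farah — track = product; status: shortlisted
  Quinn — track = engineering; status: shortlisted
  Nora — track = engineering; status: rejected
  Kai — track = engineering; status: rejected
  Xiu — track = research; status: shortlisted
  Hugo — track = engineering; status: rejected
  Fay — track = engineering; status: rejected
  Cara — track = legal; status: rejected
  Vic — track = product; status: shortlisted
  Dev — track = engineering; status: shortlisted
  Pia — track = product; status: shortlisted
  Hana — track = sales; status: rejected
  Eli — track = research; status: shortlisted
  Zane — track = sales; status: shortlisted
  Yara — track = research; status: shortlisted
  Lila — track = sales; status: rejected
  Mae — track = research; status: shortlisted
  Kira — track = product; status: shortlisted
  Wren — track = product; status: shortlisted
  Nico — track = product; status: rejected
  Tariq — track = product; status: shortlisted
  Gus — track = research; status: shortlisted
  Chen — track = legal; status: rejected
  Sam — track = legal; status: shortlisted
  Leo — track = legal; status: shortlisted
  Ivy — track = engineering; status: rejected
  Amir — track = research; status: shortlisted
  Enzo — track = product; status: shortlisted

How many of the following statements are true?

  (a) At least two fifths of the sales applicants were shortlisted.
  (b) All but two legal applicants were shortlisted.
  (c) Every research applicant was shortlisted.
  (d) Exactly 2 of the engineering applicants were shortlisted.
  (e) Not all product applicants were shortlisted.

5

(a) sales: |A| = 7, |A ∩ B| = 3; needs |A ∩ B| / |A| ≥ 2/5 — true.
(b) legal: |A| = 6, |A ∩ B| = 4; needs |A ∖ B| = 2 — true.
(c) research: |A| = 9, |A ∩ B| = 9; needs A ⊆ B, i.e. every element of A is in B (|A ∖ B| = 0) — true.
(d) engineering: |A| = 7, |A ∩ B| = 2; needs |A ∩ B| = 2 — true.
(e) product: |A| = 9, |A ∩ B| = 8; needs A ⊄ B (|A ∖ B| ≥ 1) — true.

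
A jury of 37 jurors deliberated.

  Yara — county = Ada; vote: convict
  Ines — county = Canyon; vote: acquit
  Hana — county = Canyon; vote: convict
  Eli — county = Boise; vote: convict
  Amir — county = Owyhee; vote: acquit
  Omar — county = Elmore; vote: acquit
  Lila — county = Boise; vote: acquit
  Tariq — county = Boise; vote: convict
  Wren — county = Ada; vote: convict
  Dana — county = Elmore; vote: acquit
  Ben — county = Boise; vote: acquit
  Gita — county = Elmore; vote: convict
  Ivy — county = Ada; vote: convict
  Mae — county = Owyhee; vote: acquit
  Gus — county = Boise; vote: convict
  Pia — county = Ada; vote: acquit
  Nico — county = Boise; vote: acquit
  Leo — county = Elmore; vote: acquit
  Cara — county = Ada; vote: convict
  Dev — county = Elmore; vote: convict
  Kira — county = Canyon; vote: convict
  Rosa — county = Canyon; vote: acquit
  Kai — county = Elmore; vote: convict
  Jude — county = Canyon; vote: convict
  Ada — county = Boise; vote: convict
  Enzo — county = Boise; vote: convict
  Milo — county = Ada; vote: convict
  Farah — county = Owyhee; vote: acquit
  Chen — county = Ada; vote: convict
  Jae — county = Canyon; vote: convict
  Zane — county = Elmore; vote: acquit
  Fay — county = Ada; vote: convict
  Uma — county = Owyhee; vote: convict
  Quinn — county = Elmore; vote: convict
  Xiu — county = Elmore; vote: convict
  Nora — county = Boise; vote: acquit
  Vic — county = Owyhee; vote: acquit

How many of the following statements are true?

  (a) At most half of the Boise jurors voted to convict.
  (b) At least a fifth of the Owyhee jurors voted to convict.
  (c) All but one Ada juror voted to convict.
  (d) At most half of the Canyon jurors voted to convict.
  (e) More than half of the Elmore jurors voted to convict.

(a) Boise: |A| = 9, |A ∩ B| = 5; needs |A ∩ B| ≤ |A ∖ B| — false.
(b) Owyhee: |A| = 5, |A ∩ B| = 1; needs |A ∩ B| / |A| ≥ 1/5 — true.
(c) Ada: |A| = 8, |A ∩ B| = 7; needs |A ∖ B| = 1 — true.
(d) Canyon: |A| = 6, |A ∩ B| = 4; needs |A ∩ B| ≤ |A ∖ B| — false.
(e) Elmore: |A| = 9, |A ∩ B| = 5; needs |A ∩ B| > |A ∖ B| — true.

3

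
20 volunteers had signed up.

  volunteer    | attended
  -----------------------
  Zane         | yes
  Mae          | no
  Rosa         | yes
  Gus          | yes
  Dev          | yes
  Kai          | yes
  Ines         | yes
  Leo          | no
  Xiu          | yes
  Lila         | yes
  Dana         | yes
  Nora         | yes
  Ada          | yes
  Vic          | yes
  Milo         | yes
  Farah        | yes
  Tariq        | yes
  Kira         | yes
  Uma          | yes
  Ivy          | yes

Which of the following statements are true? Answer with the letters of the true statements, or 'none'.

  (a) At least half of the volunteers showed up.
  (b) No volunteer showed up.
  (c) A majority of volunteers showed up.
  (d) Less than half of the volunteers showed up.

(a), (c)

|A| = 20, |A ∩ B| = 18, |A ∖ B| = 2.
(a) |A ∩ B| ≥ |A ∖ B|: holds.
(b) A ∩ B = ∅ (|A ∩ B| = 0): fails.
(c) |A ∩ B| > |A ∖ B|: holds.
(d) |A ∩ B| < |A ∖ B|: fails.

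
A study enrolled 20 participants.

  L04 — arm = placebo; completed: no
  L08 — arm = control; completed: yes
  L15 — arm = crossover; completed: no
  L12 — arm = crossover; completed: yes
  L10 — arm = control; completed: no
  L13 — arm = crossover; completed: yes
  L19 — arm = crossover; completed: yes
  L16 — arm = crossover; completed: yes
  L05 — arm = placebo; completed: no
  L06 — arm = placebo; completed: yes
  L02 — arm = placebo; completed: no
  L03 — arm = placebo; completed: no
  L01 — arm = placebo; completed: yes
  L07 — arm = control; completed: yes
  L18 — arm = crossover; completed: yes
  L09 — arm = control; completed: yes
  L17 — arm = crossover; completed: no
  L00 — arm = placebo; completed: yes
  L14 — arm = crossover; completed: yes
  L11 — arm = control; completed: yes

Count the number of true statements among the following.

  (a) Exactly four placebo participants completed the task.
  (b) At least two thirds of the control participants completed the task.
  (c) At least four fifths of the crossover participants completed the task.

(a) placebo: |A| = 7, |A ∩ B| = 3; needs |A ∩ B| = 4 — false.
(b) control: |A| = 5, |A ∩ B| = 4; needs |A ∩ B| / |A| ≥ 2/3 — true.
(c) crossover: |A| = 8, |A ∩ B| = 6; needs |A ∩ B| / |A| ≥ 4/5 — false.

1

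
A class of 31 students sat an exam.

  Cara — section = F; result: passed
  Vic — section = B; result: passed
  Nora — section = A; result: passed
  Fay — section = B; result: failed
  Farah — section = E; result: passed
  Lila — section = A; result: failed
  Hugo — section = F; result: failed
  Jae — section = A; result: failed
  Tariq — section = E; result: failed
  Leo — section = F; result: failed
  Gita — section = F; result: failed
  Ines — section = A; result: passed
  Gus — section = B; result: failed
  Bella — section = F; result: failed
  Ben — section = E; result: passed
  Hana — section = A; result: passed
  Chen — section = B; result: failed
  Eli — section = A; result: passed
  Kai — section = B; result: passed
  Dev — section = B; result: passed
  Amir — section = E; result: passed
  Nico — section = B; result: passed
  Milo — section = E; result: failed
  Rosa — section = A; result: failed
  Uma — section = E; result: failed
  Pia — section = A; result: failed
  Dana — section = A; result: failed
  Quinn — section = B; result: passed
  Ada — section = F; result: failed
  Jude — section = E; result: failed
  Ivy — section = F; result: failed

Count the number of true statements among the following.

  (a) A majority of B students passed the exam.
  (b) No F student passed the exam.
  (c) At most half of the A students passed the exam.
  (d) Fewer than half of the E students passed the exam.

3

(a) B: |A| = 8, |A ∩ B| = 5; needs |A ∩ B| > |A ∖ B| — true.
(b) F: |A| = 7, |A ∩ B| = 1; needs A ∩ B = ∅ (|A ∩ B| = 0) — false.
(c) A: |A| = 9, |A ∩ B| = 4; needs |A ∩ B| ≤ |A ∖ B| — true.
(d) E: |A| = 7, |A ∩ B| = 3; needs |A ∩ B| < |A ∖ B| — true.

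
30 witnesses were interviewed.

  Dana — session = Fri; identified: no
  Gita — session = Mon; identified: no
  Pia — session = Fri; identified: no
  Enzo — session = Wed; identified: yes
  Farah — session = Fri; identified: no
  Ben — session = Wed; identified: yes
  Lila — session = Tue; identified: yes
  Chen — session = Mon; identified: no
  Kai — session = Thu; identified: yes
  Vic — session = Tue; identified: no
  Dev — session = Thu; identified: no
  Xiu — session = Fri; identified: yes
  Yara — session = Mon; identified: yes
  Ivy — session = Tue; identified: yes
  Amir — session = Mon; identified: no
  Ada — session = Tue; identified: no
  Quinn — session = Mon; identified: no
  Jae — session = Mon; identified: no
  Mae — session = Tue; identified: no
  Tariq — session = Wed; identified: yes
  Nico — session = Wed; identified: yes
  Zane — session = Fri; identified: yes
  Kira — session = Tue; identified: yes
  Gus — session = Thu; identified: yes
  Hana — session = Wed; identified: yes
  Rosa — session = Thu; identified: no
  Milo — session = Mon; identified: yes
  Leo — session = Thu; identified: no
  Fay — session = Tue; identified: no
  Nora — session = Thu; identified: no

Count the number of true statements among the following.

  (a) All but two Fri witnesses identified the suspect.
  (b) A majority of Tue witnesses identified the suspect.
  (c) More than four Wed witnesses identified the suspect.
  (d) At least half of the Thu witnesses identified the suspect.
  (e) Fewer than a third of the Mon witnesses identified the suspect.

(a) Fri: |A| = 5, |A ∩ B| = 2; needs |A ∖ B| = 2 — false.
(b) Tue: |A| = 7, |A ∩ B| = 3; needs |A ∩ B| > |A ∖ B| — false.
(c) Wed: |A| = 5, |A ∩ B| = 5; needs |A ∩ B| > 4 — true.
(d) Thu: |A| = 6, |A ∩ B| = 2; needs |A ∩ B| ≥ |A ∖ B| — false.
(e) Mon: |A| = 7, |A ∩ B| = 2; needs |A ∩ B| / |A| < 1/3 — true.

2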